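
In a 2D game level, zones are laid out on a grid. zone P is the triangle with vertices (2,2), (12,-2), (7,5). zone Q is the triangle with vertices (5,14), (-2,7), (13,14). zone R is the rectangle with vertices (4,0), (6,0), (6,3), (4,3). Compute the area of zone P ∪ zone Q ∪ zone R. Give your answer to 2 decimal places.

By inclusion–exclusion:
Individual areas: |zone P| = 25, |zone Q| = 28, |zone R| = 6.
|zone P∩zone Q| = 0.
|zone P∩zone R| = 4.4.
|zone Q∩zone R| = 0.
|zone P∩zone Q∩zone R| = 0.
|zone P ∪ zone Q ∪ zone R| = 59 − 4.4 + 0 = 54.60.

54.60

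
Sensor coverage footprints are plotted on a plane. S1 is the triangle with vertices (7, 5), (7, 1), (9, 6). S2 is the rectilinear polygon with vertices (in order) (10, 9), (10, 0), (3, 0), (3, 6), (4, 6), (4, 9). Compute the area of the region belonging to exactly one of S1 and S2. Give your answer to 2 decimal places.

|S1| = 4, |S2| = 60, |S1∩S2| = 4.
|S1 △ S2| = |S1| + |S2| − 2·|S1∩S2| = 4 + 60 − 8 = 56.00.

56.00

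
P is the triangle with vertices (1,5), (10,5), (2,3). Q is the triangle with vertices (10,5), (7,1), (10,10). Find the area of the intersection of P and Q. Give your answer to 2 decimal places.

The intersection is the polygon with vertices (10,5), (8.182,4.545), (8.333,5).
By the shoelace formula its area is 0.38.

0.38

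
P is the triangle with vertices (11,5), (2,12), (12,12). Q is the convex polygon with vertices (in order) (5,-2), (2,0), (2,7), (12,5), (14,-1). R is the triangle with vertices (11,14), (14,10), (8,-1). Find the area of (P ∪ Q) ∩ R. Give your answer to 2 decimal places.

17.00

The region (P ∪ Q) ∩ R is the polygon with vertices (12,12), (11.028,5.194), (11.344,5.131), (8,-1), (9.308,5.538), (10.654,5.269), (9.442,6.212), (10.6,12).
By the shoelace formula its area is 17.00.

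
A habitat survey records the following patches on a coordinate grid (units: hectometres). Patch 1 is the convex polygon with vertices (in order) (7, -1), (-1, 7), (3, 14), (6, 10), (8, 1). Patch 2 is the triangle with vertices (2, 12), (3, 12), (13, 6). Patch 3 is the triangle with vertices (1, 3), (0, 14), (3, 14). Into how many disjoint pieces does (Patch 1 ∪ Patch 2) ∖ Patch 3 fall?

(Patch 1 ∪ Patch 2) ∖ Patch 3 splits into 2 disjoint pieces (area 3.4941, area 53.6671).

2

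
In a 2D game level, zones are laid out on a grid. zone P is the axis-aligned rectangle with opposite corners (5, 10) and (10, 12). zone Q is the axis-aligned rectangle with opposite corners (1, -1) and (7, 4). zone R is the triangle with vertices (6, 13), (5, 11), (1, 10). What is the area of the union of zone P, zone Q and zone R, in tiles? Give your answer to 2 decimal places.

43.25

By inclusion–exclusion:
Individual areas: |zone P| = 10, |zone Q| = 30, |zone R| = 3.5.
|zone P∩zone Q| = 0 (no overlap).
|zone P∩zone R| = 0.25.
|zone Q∩zone R| = 0.
|zone P∩zone Q∩zone R| = 0.
|zone P ∪ zone Q ∪ zone R| = 43.5 − 0.25 + 0 = 43.25.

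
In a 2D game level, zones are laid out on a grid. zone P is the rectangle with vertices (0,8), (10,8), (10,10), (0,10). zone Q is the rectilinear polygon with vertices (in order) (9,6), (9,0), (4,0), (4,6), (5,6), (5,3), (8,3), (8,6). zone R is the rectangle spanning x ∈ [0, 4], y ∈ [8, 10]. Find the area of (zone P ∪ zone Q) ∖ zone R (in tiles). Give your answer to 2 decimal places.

33.00

|zone P ∪ zone Q| = 41.
|(zone P ∪ zone Q) ∩ zone R| = 8.
|(zone P ∪ zone Q) ∖ zone R| = 41 − 8 = 33.00.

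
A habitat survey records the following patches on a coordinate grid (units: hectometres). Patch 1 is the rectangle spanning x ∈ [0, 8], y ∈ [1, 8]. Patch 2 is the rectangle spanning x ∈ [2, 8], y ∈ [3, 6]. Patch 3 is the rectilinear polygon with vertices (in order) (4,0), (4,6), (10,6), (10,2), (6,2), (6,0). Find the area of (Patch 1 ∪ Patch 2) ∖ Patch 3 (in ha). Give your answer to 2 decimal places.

|Patch 1 ∪ Patch 2| = 56.
|(Patch 1 ∪ Patch 2) ∩ Patch 3| = 18.
|(Patch 1 ∪ Patch 2) ∖ Patch 3| = 56 − 18 = 38.00.

38.00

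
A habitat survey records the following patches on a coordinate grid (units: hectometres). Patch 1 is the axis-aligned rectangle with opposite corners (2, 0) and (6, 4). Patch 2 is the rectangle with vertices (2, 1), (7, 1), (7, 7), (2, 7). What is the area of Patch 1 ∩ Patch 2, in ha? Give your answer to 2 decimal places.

12.00

|Patch 1∩Patch 2|: x∈[2,6], y∈[1,4] → 4·3 = 12.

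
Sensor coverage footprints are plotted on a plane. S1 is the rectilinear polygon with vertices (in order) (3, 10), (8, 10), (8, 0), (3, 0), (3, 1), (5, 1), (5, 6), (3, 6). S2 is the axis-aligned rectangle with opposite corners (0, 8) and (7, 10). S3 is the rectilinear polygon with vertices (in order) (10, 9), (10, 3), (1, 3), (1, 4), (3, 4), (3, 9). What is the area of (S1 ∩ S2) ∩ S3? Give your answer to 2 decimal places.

The region (S1 ∩ S2) ∩ S3 is the polygon with vertices (7,8), (3,8), (3,9), (7,9).
By the shoelace formula its area is 4.00.

4.00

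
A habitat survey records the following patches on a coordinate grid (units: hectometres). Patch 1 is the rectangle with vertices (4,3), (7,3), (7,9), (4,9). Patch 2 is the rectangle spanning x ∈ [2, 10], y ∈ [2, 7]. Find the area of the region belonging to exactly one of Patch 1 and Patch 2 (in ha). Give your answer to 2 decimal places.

34.00

|Patch 1∩Patch 2|: x∈[4,7], y∈[3,7] → 3·4 = 12.
|Patch 1 △ Patch 2| = |Patch 1| + |Patch 2| − 2·|Patch 1∩Patch 2| = 18 + 40 − 24 = 34.00.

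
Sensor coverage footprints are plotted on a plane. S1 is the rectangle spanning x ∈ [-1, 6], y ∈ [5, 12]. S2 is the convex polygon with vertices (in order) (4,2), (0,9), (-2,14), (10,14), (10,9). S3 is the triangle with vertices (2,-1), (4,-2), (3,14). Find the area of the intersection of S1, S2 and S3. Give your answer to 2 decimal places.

The intersection is the polygon with vertices (3.125,12), (3.562,5), (2.4,5), (2.867,12).
By the shoelace formula its area is 4.97.

4.97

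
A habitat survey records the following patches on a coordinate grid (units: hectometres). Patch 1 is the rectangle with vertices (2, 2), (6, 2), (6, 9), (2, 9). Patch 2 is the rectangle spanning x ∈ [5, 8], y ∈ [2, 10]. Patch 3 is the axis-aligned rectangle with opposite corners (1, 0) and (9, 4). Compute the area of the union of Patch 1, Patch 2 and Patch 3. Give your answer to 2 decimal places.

65.00

By inclusion–exclusion:
Individual areas: |Patch 1| = 28, |Patch 2| = 24, |Patch 3| = 32.
|Patch 1∩Patch 2|: x∈[5,6], y∈[2,9] → 1·7 = 7.
|Patch 1∩Patch 3|: x∈[2,6], y∈[2,4] → 4·2 = 8.
|Patch 2∩Patch 3|: x∈[5,8], y∈[2,4] → 3·2 = 6.
|Patch 1∩Patch 2∩Patch 3| = 2.
|Patch 1 ∪ Patch 2 ∪ Patch 3| = 84 − 21 + 2 = 65.00.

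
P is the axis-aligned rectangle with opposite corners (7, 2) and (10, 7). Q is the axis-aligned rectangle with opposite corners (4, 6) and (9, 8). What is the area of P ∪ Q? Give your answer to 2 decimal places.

By inclusion–exclusion:
Individual areas: |P| = 15, |Q| = 10.
|P∩Q|: x∈[7,9], y∈[6,7] → 2·1 = 2.
|P ∪ Q| = 25 − 2 = 23.00.

23.00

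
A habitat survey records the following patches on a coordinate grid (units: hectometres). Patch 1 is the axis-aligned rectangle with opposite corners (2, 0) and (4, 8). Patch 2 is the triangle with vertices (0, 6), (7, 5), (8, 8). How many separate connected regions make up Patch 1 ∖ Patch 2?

2

Patch 1 ∖ Patch 2 splits into 2 disjoint pieces (area 11.1429, area 2.5).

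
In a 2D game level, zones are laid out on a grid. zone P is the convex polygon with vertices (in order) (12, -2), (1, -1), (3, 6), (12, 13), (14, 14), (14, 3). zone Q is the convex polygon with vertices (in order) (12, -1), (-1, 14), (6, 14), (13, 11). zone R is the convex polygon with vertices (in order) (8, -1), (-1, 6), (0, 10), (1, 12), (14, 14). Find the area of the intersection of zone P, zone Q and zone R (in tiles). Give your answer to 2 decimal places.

The intersection is the polygon with vertices (12.829,11.073), (9.263,2.158), (4.752,7.363), (10.697,11.987).
By the shoelace formula its area is 37.03.

37.03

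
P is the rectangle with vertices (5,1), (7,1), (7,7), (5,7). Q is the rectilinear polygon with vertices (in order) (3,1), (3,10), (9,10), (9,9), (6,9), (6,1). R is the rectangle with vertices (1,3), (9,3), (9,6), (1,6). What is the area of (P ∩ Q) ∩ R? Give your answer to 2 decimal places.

The region (P ∩ Q) ∩ R is the polygon with vertices (6,3), (5,3), (5,6), (6,6).
By the shoelace formula its area is 3.00.

3.00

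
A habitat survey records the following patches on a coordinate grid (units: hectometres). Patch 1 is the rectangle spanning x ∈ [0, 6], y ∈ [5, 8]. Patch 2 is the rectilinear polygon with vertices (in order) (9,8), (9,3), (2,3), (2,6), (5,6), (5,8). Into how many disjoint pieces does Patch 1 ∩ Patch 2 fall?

1

Patch 1 ∩ Patch 2 is a single connected region.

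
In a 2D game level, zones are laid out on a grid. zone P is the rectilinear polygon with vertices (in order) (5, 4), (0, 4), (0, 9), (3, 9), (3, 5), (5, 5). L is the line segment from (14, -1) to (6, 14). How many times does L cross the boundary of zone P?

The segment lies entirely outside zone P and never meets its boundary.

0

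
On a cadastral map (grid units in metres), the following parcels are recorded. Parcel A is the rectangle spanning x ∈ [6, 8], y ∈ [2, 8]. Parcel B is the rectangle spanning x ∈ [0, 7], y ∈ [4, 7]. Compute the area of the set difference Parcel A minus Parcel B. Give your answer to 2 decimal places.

9.00

|Parcel A∩Parcel B|: x∈[6,7], y∈[4,7] → 1·3 = 3.
|Parcel A| = 12.
|Parcel A ∖ Parcel B| = |Parcel A| − |Parcel A∩Parcel B| = 12 − 3 = 9.00.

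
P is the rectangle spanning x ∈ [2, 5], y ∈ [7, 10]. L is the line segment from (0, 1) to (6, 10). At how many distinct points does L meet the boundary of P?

2

The segment meets the boundary at (5,8.5), (4,7).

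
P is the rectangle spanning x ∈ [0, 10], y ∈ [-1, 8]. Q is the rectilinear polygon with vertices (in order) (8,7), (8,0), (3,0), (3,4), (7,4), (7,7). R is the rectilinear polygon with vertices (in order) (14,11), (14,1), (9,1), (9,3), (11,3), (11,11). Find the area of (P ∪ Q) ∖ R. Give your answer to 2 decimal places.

88.00

|P ∪ Q| = 90.
|(P ∪ Q) ∩ R| = 2.
|(P ∪ Q) ∖ R| = 90 − 2 = 88.00.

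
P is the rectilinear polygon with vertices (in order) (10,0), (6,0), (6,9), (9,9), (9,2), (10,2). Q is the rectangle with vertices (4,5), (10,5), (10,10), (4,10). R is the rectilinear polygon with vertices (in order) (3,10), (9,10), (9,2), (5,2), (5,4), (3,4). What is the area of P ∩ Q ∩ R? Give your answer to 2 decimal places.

12.00

The intersection is the polygon with vertices (9,9), (9,5), (6,5), (6,9).
By the shoelace formula its area is 12.00.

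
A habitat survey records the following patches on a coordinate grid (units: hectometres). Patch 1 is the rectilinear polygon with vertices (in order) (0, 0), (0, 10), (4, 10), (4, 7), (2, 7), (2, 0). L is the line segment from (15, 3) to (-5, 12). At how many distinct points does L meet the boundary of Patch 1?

2

The segment meets the boundary at (0,9.75), (4,7.95).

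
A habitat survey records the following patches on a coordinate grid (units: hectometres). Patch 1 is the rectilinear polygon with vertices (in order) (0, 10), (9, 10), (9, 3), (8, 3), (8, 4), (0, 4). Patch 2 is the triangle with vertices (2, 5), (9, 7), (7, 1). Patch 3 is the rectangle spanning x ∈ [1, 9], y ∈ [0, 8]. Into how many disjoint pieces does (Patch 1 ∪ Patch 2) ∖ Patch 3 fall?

(Patch 1 ∪ Patch 2) ∖ Patch 3 is a single connected region.

1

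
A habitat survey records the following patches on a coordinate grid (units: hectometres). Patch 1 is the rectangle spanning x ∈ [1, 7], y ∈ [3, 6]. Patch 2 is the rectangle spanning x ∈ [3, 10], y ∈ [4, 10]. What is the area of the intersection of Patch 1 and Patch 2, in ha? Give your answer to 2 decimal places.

|Patch 1∩Patch 2|: x∈[3,7], y∈[4,6] → 4·2 = 8.

8.00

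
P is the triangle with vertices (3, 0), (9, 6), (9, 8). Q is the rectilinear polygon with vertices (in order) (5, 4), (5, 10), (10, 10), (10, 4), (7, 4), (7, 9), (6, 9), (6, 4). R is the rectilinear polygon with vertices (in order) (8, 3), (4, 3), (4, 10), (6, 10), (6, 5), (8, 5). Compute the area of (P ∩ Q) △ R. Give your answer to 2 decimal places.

20.33

|P ∩ Q| = 3.3333.
|(P ∩ Q) ∩ R| = 0.5.
|(P ∩ Q) △ R| = 3.3333 + 18 − 1 = 20.33.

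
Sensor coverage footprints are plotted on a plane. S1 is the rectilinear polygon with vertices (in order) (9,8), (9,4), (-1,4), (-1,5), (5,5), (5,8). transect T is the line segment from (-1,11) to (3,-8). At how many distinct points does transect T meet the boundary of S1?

2

The segment meets the boundary at (0.474,4), (0.263,5).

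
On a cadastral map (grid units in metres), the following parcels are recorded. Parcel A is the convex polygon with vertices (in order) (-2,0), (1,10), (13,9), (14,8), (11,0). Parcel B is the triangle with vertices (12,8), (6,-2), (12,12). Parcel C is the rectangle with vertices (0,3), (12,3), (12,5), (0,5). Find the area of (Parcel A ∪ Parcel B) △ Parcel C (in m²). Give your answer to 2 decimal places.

|Parcel A ∪ Parcel B| = 127.6029.
|(Parcel A ∪ Parcel B) ∩ Parcel C| = 24.
|(Parcel A ∪ Parcel B) △ Parcel C| = 127.6029 + 24 − 48 = 103.60.

103.60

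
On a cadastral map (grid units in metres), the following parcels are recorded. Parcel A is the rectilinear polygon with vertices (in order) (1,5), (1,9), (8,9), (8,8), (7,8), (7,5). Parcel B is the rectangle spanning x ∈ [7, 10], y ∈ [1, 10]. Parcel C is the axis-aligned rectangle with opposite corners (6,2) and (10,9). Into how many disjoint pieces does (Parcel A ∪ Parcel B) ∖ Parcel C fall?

(Parcel A ∪ Parcel B) ∖ Parcel C splits into 3 disjoint pieces (area 20, area 3, area 3).

3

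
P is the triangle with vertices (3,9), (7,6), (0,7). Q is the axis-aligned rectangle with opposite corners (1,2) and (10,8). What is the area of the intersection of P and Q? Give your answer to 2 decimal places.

6.68

The intersection is the polygon with vertices (7,6), (1,6.857), (1,7.667), (1.5,8), (4.333,8).
By the shoelace formula its area is 6.68.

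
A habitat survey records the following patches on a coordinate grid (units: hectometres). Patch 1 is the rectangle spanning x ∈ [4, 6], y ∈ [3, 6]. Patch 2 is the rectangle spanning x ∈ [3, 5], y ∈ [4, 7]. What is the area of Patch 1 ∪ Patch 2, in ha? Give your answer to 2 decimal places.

10.00

By inclusion–exclusion:
Individual areas: |Patch 1| = 6, |Patch 2| = 6.
|Patch 1∩Patch 2|: x∈[4,5], y∈[4,6] → 1·2 = 2.
|Patch 1 ∪ Patch 2| = 12 − 2 = 10.00.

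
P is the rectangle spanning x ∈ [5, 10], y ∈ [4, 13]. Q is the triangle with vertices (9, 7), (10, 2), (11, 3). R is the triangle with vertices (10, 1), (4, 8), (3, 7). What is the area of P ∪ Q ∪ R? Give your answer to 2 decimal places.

By inclusion–exclusion:
Individual areas: |P| = 45, |Q| = 3, |R| = 6.5.
|P∩Q| = 1.1.
|P∩R| = 2.4762.
|Q∩R| = 0.
|P∩Q∩R| = 0.
|P ∪ Q ∪ R| = 54.5 − 3.5762 + 0 = 50.92.

50.92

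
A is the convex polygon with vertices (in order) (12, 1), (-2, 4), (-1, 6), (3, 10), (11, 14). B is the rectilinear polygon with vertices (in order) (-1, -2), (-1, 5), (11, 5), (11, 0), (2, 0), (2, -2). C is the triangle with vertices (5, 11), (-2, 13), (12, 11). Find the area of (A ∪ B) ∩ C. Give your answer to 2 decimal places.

The region (A ∪ B) ∩ C is the polygon with vertices (6.556,11.778), (11.222,11.111), (11.231,11), (5,11).
By the shoelace formula its area is 2.68.

2.68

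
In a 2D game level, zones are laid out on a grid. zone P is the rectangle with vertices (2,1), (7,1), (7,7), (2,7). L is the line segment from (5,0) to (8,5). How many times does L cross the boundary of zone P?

2

The segment meets the boundary at (7,3.333), (5.6,1).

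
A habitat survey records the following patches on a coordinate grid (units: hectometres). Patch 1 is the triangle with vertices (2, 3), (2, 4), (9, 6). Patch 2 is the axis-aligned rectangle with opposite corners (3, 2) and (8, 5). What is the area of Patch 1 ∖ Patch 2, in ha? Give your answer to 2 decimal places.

1.51

|Patch 1| = 3.5, |Patch 1∩Patch 2| = 1.9881.
|Patch 1 ∖ Patch 2| = |Patch 1| − |Patch 1∩Patch 2| = 3.5 − 1.9881 = 1.51.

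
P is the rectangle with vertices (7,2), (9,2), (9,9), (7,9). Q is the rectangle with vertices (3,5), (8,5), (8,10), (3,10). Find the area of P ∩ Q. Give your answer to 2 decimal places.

4.00

|P∩Q|: x∈[7,8], y∈[5,9] → 1·4 = 4.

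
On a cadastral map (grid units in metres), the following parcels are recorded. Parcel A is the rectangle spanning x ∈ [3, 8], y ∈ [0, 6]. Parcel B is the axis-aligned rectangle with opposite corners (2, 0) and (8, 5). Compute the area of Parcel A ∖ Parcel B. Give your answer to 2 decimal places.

|Parcel A∩Parcel B|: x∈[3,8], y∈[0,5] → 5·5 = 25.
|Parcel A| = 30.
|Parcel A ∖ Parcel B| = |Parcel A| − |Parcel A∩Parcel B| = 30 − 25 = 5.00.

5.00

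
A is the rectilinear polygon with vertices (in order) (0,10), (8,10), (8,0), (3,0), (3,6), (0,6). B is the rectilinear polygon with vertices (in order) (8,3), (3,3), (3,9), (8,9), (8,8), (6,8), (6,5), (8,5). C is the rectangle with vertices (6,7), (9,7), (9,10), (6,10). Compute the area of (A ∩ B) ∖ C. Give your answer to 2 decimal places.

22.00

|A ∩ B| = 24.
|(A ∩ B) ∩ C| = 2.
|(A ∩ B) ∖ C| = 24 − 2 = 22.00.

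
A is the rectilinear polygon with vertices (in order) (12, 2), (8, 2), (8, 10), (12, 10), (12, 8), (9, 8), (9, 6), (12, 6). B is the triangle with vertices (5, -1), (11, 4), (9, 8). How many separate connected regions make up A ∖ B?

A ∖ B splits into 2 disjoint pieces (area 7.4, area 9.125).

2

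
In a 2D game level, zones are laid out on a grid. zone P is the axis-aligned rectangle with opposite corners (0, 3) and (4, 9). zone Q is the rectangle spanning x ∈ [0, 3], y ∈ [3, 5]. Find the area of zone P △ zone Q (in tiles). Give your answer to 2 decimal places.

|zone P∩zone Q|: x∈[0,3], y∈[3,5] → 3·2 = 6.
|zone P △ zone Q| = |zone P| + |zone Q| − 2·|zone P∩zone Q| = 24 + 6 − 12 = 18.00.

18.00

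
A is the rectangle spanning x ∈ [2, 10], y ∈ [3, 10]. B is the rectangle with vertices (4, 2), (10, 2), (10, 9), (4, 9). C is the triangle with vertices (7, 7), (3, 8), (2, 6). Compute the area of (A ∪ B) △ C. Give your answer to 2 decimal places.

57.50

|A ∪ B| = 62.
|(A ∪ B) ∩ C| = 4.5.
|(A ∪ B) △ C| = 62 + 4.5 − 9 = 57.50.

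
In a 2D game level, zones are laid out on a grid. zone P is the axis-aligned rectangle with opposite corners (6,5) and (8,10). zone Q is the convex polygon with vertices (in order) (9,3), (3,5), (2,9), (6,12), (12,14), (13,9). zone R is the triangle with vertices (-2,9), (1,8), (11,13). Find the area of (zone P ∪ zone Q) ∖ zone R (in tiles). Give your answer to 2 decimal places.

70.45

|zone P ∪ zone Q| = 76.5.
|(zone P ∪ zone Q) ∩ zone R| = 6.0483.
|(zone P ∪ zone Q) ∖ zone R| = 76.5 − 6.0483 = 70.45.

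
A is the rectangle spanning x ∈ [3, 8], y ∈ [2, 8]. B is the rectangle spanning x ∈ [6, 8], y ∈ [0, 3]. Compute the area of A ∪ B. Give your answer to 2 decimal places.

By inclusion–exclusion:
Individual areas: |A| = 30, |B| = 6.
|A∩B|: x∈[6,8], y∈[2,3] → 2·1 = 2.
|A ∪ B| = 36 − 2 = 34.00.

34.00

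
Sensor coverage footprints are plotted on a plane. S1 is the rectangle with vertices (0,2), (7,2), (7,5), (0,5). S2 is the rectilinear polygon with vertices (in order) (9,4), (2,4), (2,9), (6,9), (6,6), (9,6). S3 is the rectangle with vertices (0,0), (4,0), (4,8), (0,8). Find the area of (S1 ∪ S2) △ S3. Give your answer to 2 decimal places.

|S1 ∪ S2| = 42.
|(S1 ∪ S2) ∩ S3| = 18.
|(S1 ∪ S2) △ S3| = 42 + 32 − 36 = 38.00.

38.00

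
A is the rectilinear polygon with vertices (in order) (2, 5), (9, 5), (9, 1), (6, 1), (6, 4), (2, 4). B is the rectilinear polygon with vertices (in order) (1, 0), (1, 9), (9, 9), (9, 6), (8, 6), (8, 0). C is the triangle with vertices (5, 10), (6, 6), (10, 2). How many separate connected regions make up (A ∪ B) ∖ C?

3

(A ∪ B) ∖ C splits into 3 disjoint pieces (area 0.6125, area 56.375, area 7.5125).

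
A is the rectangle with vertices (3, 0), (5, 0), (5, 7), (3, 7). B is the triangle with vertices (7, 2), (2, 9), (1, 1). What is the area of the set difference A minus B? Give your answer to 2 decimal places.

|A| = 14, |A∩B| = 9.2714.
|A ∖ B| = |A| − |A∩B| = 14 − 9.2714 = 4.73.

4.73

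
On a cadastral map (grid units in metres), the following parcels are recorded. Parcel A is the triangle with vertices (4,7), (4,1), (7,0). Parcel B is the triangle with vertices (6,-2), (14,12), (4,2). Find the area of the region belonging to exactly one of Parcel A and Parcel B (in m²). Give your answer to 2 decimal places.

29.10

|Parcel A| = 9, |Parcel B| = 30, |Parcel A∩Parcel B| = 4.95.
|Parcel A △ Parcel B| = |Parcel A| + |Parcel B| − 2·|Parcel A∩Parcel B| = 9 + 30 − 9.9 = 29.10.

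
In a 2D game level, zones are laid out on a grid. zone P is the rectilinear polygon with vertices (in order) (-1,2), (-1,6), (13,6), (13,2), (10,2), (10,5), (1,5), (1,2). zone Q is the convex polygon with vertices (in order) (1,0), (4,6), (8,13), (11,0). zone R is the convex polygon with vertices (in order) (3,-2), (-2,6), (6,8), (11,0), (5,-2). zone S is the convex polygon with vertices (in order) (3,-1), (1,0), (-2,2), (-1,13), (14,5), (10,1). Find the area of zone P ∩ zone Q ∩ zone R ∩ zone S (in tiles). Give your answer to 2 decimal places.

3.81

The intersection is the polygon with vertices (4,6), (7.25,6), (7.875,5), (3.5,5).
By the shoelace formula its area is 3.81.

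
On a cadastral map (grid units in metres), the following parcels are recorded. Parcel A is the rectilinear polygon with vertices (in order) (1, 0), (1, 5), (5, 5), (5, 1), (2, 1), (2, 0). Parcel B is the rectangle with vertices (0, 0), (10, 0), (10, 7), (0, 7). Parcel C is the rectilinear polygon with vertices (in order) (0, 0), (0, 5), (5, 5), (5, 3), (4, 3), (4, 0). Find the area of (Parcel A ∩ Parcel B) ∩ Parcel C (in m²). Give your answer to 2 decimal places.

15.00

The region (Parcel A ∩ Parcel B) ∩ Parcel C is the polygon with vertices (5,5), (5,3), (4,3), (4,1), (2,1), (2,0), (1,0), (1,5).
By the shoelace formula its area is 15.00.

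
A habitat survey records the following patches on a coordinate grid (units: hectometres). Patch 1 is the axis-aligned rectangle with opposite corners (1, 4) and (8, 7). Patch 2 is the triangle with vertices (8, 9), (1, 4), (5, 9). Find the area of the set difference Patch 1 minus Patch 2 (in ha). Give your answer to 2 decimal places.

18.30

|Patch 1| = 21, |Patch 1∩Patch 2| = 2.7.
|Patch 1 ∖ Patch 2| = |Patch 1| − |Patch 1∩Patch 2| = 21 − 2.7 = 18.30.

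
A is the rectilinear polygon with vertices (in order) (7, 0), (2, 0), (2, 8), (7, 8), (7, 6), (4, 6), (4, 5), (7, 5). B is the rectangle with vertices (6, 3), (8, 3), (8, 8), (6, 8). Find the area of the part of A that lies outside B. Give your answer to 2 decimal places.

33.00

|A| = 37, |A∩B| = 4.
|A ∖ B| = |A| − |A∩B| = 37 − 4 = 33.00.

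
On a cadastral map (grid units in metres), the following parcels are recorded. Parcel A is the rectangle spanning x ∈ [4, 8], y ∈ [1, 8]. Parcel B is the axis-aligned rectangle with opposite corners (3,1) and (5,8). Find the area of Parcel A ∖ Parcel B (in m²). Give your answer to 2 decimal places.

|Parcel A∩Parcel B|: x∈[4,5], y∈[1,8] → 1·7 = 7.
|Parcel A| = 28.
|Parcel A ∖ Parcel B| = |Parcel A| − |Parcel A∩Parcel B| = 28 − 7 = 21.00.

21.00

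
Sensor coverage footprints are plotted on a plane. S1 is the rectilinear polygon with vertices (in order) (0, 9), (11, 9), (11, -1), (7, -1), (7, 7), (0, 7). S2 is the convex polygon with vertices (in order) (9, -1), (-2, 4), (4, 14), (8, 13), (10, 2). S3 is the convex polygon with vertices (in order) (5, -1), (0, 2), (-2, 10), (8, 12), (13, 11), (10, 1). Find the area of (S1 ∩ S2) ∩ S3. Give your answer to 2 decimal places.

|S1 ∩ S2| = 36.303.
|(S1 ∩ S2) ∩ S3| = 34.31.

34.31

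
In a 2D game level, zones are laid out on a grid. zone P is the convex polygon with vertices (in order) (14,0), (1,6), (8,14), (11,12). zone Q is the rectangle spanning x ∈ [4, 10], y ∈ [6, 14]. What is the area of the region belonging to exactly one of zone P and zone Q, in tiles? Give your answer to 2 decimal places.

60.95

|zone P| = 88, |zone Q| = 48, |zone P∩zone Q| = 37.5238.
|zone P △ zone Q| = |zone P| + |zone Q| − 2·|zone P∩zone Q| = 88 + 48 − 75.0476 = 60.95.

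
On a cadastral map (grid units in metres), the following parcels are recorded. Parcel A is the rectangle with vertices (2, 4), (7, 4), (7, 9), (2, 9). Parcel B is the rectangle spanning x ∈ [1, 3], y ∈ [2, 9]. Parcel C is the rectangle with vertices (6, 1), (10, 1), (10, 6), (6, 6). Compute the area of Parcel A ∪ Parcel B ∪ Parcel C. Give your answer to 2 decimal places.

By inclusion–exclusion:
Individual areas: |Parcel A| = 25, |Parcel B| = 14, |Parcel C| = 20.
|Parcel A∩Parcel B|: x∈[2,3], y∈[4,9] → 1·5 = 5.
|Parcel A∩Parcel C|: x∈[6,7], y∈[4,6] → 1·2 = 2.
|Parcel B∩Parcel C| = 0 (no overlap).
|Parcel A∩Parcel B∩Parcel C| = 0.
|Parcel A ∪ Parcel B ∪ Parcel C| = 59 − 7 + 0 = 52.00.

52.00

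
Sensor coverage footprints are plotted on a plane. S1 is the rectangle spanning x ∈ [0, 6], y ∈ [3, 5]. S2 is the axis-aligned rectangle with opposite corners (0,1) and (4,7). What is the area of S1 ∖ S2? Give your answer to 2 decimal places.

|S1∩S2|: x∈[0,4], y∈[3,5] → 4·2 = 8.
|S1| = 12.
|S1 ∖ S2| = |S1| − |S1∩S2| = 12 − 8 = 4.00.

4.00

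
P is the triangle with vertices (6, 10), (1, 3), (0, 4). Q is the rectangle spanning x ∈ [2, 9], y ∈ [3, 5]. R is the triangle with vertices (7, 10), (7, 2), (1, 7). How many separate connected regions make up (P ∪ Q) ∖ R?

(P ∪ Q) ∖ R splits into 3 disjoint pieces (area 8.5626, area 4, area 0.1111).

3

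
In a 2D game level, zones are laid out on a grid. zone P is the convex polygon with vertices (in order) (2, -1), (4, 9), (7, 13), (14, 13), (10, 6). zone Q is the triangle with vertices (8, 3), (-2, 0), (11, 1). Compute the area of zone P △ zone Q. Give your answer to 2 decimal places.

|zone P| = 74, |zone Q| = 14.5, |zone P∩zone Q| = 2.7961.
|zone P △ zone Q| = |zone P| + |zone Q| − 2·|zone P∩zone Q| = 74 + 14.5 − 5.5922 = 82.91.

82.91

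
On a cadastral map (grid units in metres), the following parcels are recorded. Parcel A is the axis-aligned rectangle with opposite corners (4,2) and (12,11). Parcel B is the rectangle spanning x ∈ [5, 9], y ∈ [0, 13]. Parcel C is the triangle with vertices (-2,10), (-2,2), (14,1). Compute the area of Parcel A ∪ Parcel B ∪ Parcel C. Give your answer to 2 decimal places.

130.75

By inclusion–exclusion:
Individual areas: |Parcel A| = 72, |Parcel B| = 52, |Parcel C| = 64.
|Parcel A∩Parcel B|: x∈[5,9], y∈[2,11] → 4·9 = 36.
|Parcel A∩Parcel C| = 19.
|Parcel B∩Parcel C| = 14.
|Parcel A∩Parcel B∩Parcel C| = 11.75.
|Parcel A ∪ Parcel B ∪ Parcel C| = 188 − 69 + 11.75 = 130.75.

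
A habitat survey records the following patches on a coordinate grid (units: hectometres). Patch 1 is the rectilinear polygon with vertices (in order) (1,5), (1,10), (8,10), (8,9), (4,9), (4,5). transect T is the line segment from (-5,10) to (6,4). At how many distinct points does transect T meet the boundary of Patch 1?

2

The segment meets the boundary at (4,5.091), (1,6.727).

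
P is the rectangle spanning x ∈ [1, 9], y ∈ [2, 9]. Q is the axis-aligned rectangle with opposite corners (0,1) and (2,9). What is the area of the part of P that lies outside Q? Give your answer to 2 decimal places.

49.00

|P∩Q|: x∈[1,2], y∈[2,9] → 1·7 = 7.
|P| = 56.
|P ∖ Q| = |P| − |P∩Q| = 56 − 7 = 49.00.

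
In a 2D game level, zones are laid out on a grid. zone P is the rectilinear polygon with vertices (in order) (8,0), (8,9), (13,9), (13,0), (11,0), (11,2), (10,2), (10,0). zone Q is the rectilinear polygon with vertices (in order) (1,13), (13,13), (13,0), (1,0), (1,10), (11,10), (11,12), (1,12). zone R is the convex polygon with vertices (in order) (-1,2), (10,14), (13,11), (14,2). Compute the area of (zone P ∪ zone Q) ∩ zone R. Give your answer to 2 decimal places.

|zone P ∪ zone Q| = 136.
|(zone P ∪ zone Q) ∩ zone R| = 86.86.

86.86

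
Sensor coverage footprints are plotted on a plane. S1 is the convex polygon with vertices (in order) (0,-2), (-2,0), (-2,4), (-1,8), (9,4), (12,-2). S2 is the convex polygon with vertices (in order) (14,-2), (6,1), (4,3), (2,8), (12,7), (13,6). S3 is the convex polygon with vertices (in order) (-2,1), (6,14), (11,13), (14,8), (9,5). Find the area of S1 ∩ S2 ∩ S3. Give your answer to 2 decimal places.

7.34

The intersection is the polygon with vertices (2.571,6.571), (7.691,4.524), (3.937,3.159).
By the shoelace formula its area is 7.34.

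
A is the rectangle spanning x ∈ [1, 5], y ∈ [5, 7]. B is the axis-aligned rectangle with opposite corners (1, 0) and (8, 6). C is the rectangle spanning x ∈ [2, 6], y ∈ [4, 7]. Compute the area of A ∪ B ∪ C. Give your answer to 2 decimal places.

47.00

By inclusion–exclusion:
Individual areas: |A| = 8, |B| = 42, |C| = 12.
|A∩B|: x∈[1,5], y∈[5,6] → 4·1 = 4.
|A∩C|: x∈[2,5], y∈[5,7] → 3·2 = 6.
|B∩C|: x∈[2,6], y∈[4,6] → 4·2 = 8.
|A∩B∩C| = 3.
|A ∪ B ∪ C| = 62 − 18 + 3 = 47.00.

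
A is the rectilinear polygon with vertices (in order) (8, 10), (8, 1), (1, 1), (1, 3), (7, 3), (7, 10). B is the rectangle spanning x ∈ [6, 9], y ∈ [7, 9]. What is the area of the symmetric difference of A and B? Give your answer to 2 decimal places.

23.00

|A| = 21, |B| = 6, |A∩B| = 2.
|A △ B| = |A| + |B| − 2·|A∩B| = 21 + 6 − 4 = 23.00.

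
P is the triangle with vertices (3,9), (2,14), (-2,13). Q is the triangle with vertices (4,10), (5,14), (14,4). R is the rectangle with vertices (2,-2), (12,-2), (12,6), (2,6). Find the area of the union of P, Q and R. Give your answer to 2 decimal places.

By inclusion–exclusion:
Individual areas: |P| = 10.5, |Q| = 23, |R| = 80.
|P∩Q| = 0.
|P∩R| = 0.
|Q∩R| = 0.5333.
|P∩Q∩R| = 0.
|P ∪ Q ∪ R| = 113.5 − 0.5333 + 0 = 112.97.

112.97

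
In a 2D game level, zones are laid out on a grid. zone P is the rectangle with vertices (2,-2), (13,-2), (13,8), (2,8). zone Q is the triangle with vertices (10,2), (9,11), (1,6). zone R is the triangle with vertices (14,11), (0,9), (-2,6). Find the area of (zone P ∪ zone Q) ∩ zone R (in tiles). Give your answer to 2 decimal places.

The region (zone P ∪ zone Q) ∩ zone R is the polygon with vertices (2,8), (4.2,8), (7.519,10.074), (9.078,10.297), (9.168,9.49), (2,7.25).
By the shoelace formula its area is 4.37.

4.37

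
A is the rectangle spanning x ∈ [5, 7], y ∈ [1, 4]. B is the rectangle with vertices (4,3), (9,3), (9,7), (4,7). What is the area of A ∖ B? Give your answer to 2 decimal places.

4.00

|A∩B|: x∈[5,7], y∈[3,4] → 2·1 = 2.
|A| = 6.
|A ∖ B| = |A| − |A∩B| = 6 − 2 = 4.00.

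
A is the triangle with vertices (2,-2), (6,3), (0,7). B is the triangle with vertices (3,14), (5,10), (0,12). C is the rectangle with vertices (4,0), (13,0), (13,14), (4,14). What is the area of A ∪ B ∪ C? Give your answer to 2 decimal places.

By inclusion–exclusion:
Individual areas: |A| = 23, |B| = 8, |C| = 126.
|A∩B| = 0.
|A∩C| = 3.8333.
|B∩C| = 0.8.
|A∩B∩C| = 0.
|A ∪ B ∪ C| = 157 − 4.6333 + 0 = 152.37.

152.37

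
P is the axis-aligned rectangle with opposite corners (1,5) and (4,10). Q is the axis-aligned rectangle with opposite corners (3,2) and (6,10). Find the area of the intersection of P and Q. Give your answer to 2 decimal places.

|P∩Q|: x∈[3,4], y∈[5,10] → 1·5 = 5.

5.00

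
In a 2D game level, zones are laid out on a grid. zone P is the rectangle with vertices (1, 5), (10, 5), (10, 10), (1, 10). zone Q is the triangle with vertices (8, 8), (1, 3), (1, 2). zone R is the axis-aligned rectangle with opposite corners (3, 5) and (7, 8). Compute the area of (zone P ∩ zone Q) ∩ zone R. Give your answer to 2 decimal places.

The region (zone P ∩ zone Q) ∩ zone R is the polygon with vertices (7,7.286), (7,7.143), (4.5,5), (3.8,5).
By the shoelace formula its area is 0.98.

0.98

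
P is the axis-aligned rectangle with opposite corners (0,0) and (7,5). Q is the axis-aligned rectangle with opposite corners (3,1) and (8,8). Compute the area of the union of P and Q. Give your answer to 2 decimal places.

By inclusion–exclusion:
Individual areas: |P| = 35, |Q| = 35.
|P∩Q|: x∈[3,7], y∈[1,5] → 4·4 = 16.
|P ∪ Q| = 70 − 16 = 54.00.

54.00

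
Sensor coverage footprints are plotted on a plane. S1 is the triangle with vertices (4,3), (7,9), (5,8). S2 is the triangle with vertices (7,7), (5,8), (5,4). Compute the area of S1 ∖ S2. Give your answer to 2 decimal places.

2.70

|S1| = 4.5, |S1∩S2| = 1.8.
|S1 ∖ S2| = |S1| − |S1∩S2| = 4.5 − 1.8 = 2.70.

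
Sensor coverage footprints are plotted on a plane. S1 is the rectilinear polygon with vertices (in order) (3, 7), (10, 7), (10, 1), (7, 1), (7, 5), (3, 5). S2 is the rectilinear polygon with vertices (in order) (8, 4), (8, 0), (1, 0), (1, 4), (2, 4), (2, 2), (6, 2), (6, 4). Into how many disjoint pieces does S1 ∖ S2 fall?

S1 ∖ S2 is a single connected region.

1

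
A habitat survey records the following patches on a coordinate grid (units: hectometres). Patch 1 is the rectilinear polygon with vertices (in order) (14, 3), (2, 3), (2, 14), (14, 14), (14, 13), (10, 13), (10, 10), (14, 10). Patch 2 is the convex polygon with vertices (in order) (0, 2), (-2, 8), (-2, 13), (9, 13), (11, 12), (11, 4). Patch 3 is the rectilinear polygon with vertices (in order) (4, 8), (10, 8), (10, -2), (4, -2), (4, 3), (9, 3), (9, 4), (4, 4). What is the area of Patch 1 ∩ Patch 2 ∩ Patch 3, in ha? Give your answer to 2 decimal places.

24.27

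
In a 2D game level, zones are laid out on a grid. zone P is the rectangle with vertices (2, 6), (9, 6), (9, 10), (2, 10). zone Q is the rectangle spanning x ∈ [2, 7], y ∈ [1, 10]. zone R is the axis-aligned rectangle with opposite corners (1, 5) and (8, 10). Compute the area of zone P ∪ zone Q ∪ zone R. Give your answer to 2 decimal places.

59.00

By inclusion–exclusion:
Individual areas: |zone P| = 28, |zone Q| = 45, |zone R| = 35.
|zone P∩zone Q|: x∈[2,7], y∈[6,10] → 5·4 = 20.
|zone P∩zone R|: x∈[2,8], y∈[6,10] → 6·4 = 24.
|zone Q∩zone R|: x∈[2,7], y∈[5,10] → 5·5 = 25.
|zone P∩zone Q∩zone R| = 20.
|zone P ∪ zone Q ∪ zone R| = 108 − 69 + 20 = 59.00.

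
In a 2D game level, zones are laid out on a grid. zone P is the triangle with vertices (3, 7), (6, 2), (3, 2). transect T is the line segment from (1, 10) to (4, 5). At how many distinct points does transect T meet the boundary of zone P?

1

The segment meets the boundary at (3,6.667).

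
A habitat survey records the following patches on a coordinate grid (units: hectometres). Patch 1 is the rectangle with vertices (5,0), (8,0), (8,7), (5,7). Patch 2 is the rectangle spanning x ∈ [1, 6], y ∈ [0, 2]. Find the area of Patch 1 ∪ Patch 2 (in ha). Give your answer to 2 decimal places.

29.00

By inclusion–exclusion:
Individual areas: |Patch 1| = 21, |Patch 2| = 10.
|Patch 1∩Patch 2|: x∈[5,6], y∈[0,2] → 1·2 = 2.
|Patch 1 ∪ Patch 2| = 31 − 2 = 29.00.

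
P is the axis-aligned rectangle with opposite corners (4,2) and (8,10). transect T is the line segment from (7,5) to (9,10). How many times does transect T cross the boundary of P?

The segment meets the boundary at (8,7.5).

1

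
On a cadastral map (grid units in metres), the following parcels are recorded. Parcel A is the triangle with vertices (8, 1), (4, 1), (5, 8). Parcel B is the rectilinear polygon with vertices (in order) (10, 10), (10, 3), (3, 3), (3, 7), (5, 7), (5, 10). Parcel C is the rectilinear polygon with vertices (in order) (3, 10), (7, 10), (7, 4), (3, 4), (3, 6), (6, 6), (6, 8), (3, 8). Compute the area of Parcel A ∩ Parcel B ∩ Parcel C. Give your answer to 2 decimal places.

3.43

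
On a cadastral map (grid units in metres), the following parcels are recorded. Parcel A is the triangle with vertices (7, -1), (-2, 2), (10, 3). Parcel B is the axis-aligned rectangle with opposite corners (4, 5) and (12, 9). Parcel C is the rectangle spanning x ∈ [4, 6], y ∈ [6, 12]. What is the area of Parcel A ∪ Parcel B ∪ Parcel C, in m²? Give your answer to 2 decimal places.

60.50

By inclusion–exclusion:
Individual areas: |Parcel A| = 22.5, |Parcel B| = 32, |Parcel C| = 12.
|Parcel A∩Parcel B| = 0.
|Parcel A∩Parcel C| = 0.
|Parcel B∩Parcel C|: x∈[4,6], y∈[6,9] → 2·3 = 6.
|Parcel A∩Parcel B∩Parcel C| = 0.
|Parcel A ∪ Parcel B ∪ Parcel C| = 66.5 − 6 + 0 = 60.50.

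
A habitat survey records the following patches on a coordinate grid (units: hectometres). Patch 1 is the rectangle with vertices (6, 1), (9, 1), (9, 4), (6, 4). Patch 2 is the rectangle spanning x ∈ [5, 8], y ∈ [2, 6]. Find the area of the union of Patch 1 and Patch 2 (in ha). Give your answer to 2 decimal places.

17.00

By inclusion–exclusion:
Individual areas: |Patch 1| = 9, |Patch 2| = 12.
|Patch 1∩Patch 2|: x∈[6,8], y∈[2,4] → 2·2 = 4.
|Patch 1 ∪ Patch 2| = 21 − 4 = 17.00.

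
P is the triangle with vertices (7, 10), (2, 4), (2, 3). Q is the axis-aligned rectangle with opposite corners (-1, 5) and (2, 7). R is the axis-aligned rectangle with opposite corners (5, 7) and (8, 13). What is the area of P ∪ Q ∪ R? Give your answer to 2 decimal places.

By inclusion–exclusion:
Individual areas: |P| = 2.5, |Q| = 6, |R| = 18.
|P∩Q| = 0.
|P∩R| = 0.4.
|Q∩R| = 0 (no overlap).
|P∩Q∩R| = 0.
|P ∪ Q ∪ R| = 26.5 − 0.4 + 0 = 26.10.

26.10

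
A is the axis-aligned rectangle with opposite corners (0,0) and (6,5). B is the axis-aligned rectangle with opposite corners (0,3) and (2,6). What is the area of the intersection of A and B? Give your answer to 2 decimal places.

4.00

|A∩B|: x∈[0,2], y∈[3,5] → 2·2 = 4.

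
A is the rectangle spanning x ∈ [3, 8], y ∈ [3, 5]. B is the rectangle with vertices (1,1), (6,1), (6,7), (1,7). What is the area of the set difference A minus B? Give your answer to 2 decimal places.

4.00

|A∩B|: x∈[3,6], y∈[3,5] → 3·2 = 6.
|A| = 10.
|A ∖ B| = |A| − |A∩B| = 10 − 6 = 4.00.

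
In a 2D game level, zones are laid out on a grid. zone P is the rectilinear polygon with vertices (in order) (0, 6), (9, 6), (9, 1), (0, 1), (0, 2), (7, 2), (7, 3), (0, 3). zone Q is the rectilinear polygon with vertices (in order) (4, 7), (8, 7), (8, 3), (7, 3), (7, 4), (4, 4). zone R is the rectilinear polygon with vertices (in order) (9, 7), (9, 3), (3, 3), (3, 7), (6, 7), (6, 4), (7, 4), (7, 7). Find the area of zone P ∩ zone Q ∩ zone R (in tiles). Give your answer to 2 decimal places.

7.00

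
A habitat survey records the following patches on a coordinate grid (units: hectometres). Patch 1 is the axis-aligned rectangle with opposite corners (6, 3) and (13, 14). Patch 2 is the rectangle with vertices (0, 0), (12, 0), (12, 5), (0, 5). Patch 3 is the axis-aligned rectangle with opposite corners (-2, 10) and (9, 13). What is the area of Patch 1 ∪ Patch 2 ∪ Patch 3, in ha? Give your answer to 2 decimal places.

By inclusion–exclusion:
Individual areas: |Patch 1| = 77, |Patch 2| = 60, |Patch 3| = 33.
|Patch 1∩Patch 2|: x∈[6,12], y∈[3,5] → 6·2 = 12.
|Patch 1∩Patch 3|: x∈[6,9], y∈[10,13] → 3·3 = 9.
|Patch 2∩Patch 3| = 0 (no overlap).
|Patch 1∩Patch 2∩Patch 3| = 0.
|Patch 1 ∪ Patch 2 ∪ Patch 3| = 170 − 21 + 0 = 149.00.

149.00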